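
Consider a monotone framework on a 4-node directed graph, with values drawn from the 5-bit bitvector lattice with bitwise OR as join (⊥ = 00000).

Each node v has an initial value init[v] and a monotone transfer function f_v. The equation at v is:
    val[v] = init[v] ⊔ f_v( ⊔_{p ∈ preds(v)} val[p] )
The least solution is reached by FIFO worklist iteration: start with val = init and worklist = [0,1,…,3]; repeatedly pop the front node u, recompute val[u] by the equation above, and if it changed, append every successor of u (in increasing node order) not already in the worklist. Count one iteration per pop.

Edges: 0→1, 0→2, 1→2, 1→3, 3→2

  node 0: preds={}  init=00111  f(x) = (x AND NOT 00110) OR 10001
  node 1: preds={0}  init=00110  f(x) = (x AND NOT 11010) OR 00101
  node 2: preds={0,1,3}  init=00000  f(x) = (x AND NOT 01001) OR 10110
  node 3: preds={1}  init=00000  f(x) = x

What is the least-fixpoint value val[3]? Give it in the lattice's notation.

Iteration log — 5 steps:
  step 1. node 0  ⊔preds=00000  new=10111  old=00111  +wl: 
  step 2. node 1  ⊔preds=10111  new=00111  old=00110  +wl: 
  step 3. node 2  ⊔preds=10111  new=10110  old=00000  +wl: 
  step 4. node 3  ⊔preds=00111  new=00111  old=00000  +wl: 2
  step 5. node 2  ⊔preds=10111  new=10110  stable

Least fixpoint reached:
  node 0: 10111
  node 1: 00111
  node 2: 10110
  node 3: 00111

00111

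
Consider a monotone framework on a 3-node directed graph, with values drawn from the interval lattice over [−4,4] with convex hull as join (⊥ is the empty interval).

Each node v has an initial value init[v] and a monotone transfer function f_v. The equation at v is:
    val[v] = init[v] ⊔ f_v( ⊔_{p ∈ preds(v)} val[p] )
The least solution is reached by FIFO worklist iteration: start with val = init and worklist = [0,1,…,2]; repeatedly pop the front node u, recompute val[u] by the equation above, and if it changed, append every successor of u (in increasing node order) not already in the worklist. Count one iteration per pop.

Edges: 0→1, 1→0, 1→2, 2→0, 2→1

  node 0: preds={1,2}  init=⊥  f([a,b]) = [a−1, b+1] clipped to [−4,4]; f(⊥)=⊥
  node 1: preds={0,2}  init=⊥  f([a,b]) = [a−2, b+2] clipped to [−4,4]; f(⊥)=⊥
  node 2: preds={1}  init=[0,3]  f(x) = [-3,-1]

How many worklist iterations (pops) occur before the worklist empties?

7

Trace (7 dequeues):
  [1] u=0 | in [0,3] | out [-1,4] | prev ⊥ | push {}
  [2] u=1 | in [-1,4] | out [-3,4] | prev ⊥ | push {0}
  [3] u=2 | in [-3,4] | out [-3,3] | prev [0,3] | push {1}
  [4] u=0 | in [-3,4] | out [-4,4] | prev [-1,4] | push {}
  [5] u=1 | in [-4,4] | out [-4,4] | prev [-3,4] | push {0,2}
  [6] u=0 | in [-4,4] | out [-4,4] | ==
  [7] u=2 | in [-4,4] | out [-3,3] | ==

Converged values:
  [0] [-4,4]
  [1] [-4,4]
  [2] [-3,3]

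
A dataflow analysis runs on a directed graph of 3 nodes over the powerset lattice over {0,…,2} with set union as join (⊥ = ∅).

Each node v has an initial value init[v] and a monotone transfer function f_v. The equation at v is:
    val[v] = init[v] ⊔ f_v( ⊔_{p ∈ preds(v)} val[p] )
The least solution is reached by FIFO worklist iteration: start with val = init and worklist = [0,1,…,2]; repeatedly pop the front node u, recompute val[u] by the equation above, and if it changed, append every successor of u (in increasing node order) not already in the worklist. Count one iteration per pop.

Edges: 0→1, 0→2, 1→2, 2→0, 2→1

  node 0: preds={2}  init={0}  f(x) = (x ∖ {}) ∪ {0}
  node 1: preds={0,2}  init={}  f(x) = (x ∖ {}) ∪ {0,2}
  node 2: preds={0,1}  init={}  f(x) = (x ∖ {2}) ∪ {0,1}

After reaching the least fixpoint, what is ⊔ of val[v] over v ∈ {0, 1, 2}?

{0,1,2}

Worklist (6 pops):
  #1 pop 0: in={} → {0} (no change)
  #2 pop 1: in={0} → {0,2} (was {}); enqueue []
  #3 pop 2: in={0,2} → {0,1} (was {}); enqueue [0,1]
  #4 pop 0: in={0,1} → {0,1} (was {0}); enqueue [2]
  #5 pop 1: in={0,1} → {0,1,2} (was {0,2}); enqueue []
  #6 pop 2: in={0,1,2} → {0,1} (no change)

Fixpoint:
  val[0] = {0,1}
  val[1] = {0,1,2}
  val[2] = {0,1}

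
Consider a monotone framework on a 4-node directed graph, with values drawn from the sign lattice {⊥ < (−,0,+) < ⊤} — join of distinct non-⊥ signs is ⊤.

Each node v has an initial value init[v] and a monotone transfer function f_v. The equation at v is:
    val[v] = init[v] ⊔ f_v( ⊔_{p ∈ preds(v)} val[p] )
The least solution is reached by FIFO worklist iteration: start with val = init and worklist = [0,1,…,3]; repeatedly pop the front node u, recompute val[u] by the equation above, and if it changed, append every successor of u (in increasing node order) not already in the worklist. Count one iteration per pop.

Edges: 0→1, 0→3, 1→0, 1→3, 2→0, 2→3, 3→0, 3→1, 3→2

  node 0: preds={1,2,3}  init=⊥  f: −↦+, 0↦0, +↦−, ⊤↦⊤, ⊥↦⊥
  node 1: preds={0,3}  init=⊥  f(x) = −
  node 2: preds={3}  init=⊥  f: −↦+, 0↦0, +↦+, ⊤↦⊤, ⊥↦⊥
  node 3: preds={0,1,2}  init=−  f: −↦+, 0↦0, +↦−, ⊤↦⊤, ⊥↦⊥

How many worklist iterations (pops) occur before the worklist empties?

9

Iteration log — 9 steps:
  step 1. node 0  ⊔preds=−  new=+  old=⊥  +wl: 
  step 2. node 1  ⊔preds=⊤  new=−  old=⊥  +wl: 0
  step 3. node 2  ⊔preds=−  new=+  old=⊥  +wl: 
  step 4. node 3  ⊔preds=⊤  new=⊤  old=−  +wl: 1,2
  step 5. node 0  ⊔preds=⊤  new=⊤  old=+  +wl: 3
  step 6. node 1  ⊔preds=⊤  new=−  stable
  step 7. node 2  ⊔preds=⊤  new=⊤  old=+  +wl: 0
  step 8. node 3  ⊔preds=⊤  new=⊤  stable
  step 9. node 0  ⊔preds=⊤  new=⊤  stable

Least fixpoint reached:
  node 0: ⊤
  node 1: −
  node 2: ⊤
  node 3: ⊤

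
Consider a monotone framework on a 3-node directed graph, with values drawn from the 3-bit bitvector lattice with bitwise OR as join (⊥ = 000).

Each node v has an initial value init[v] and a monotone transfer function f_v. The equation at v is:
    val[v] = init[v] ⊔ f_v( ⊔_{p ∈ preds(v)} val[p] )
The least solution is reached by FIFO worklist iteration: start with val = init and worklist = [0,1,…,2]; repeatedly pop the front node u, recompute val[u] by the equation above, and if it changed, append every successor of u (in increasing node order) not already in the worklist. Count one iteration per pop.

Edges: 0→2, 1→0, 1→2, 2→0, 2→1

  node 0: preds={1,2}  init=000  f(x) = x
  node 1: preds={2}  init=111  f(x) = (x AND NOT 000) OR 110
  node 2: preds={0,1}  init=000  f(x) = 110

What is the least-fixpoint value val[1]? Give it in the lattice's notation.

111

Worklist (5 pops):
  #1 pop 0: in=111 → 111 (was 000); enqueue []
  #2 pop 1: in=000 → 111 (no change)
  #3 pop 2: in=111 → 110 (was 000); enqueue [0,1]
  #4 pop 0: in=111 → 111 (no change)
  #5 pop 1: in=110 → 111 (no change)

Fixpoint:
  val[0] = 111
  val[1] = 111
  val[2] = 110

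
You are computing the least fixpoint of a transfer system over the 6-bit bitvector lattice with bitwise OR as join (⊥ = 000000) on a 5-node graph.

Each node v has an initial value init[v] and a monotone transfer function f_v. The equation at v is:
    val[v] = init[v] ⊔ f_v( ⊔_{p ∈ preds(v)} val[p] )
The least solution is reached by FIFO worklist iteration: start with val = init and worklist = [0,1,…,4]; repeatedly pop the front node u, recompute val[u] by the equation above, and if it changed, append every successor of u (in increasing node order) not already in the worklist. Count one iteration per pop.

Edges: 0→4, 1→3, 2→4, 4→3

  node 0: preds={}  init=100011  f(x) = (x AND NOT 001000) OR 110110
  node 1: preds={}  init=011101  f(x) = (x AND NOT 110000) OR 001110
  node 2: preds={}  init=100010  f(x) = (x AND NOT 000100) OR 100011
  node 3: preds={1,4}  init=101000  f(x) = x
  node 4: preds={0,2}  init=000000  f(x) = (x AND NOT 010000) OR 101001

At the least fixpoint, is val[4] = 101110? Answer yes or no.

no

Worklist (6 pops):
  #1 pop 0: in=000000 → 110111 (was 100011); enqueue []
  #2 pop 1: in=000000 → 011111 (was 011101); enqueue []
  #3 pop 2: in=000000 → 100011 (was 100010); enqueue []
  #4 pop 3: in=011111 → 111111 (was 101000); enqueue []
  #5 pop 4: in=110111 → 101111 (was 000000); enqueue [3]
  #6 pop 3: in=111111 → 111111 (no change)

Fixpoint:
  val[0] = 110111
  val[1] = 011111
  val[2] = 100011
  val[3] = 111111
  val[4] = 101111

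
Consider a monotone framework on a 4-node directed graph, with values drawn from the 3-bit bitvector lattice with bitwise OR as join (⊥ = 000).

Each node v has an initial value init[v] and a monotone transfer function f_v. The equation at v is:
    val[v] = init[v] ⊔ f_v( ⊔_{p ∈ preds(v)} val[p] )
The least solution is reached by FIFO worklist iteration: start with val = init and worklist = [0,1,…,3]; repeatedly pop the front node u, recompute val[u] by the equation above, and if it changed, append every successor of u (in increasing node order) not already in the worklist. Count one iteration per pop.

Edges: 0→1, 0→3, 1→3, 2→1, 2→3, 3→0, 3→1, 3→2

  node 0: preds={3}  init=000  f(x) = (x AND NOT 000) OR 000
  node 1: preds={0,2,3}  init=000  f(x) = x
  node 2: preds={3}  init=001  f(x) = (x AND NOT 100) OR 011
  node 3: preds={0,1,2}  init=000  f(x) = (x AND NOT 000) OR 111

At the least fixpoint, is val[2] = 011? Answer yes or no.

yes

Worklist (9 pops):
  #1 pop 0: in=000 → 000 (no change)
  #2 pop 1: in=001 → 001 (was 000); enqueue []
  #3 pop 2: in=000 → 011 (was 001); enqueue [1]
  #4 pop 3: in=011 → 111 (was 000); enqueue [0,2]
  #5 pop 1: in=111 → 111 (was 001); enqueue [3]
  #6 pop 0: in=111 → 111 (was 000); enqueue [1]
  #7 pop 2: in=111 → 011 (no change)
  #8 pop 3: in=111 → 111 (no change)
  #9 pop 1: in=111 → 111 (no change)

Fixpoint:
  val[0] = 111
  val[1] = 111
  val[2] = 011
  val[3] = 111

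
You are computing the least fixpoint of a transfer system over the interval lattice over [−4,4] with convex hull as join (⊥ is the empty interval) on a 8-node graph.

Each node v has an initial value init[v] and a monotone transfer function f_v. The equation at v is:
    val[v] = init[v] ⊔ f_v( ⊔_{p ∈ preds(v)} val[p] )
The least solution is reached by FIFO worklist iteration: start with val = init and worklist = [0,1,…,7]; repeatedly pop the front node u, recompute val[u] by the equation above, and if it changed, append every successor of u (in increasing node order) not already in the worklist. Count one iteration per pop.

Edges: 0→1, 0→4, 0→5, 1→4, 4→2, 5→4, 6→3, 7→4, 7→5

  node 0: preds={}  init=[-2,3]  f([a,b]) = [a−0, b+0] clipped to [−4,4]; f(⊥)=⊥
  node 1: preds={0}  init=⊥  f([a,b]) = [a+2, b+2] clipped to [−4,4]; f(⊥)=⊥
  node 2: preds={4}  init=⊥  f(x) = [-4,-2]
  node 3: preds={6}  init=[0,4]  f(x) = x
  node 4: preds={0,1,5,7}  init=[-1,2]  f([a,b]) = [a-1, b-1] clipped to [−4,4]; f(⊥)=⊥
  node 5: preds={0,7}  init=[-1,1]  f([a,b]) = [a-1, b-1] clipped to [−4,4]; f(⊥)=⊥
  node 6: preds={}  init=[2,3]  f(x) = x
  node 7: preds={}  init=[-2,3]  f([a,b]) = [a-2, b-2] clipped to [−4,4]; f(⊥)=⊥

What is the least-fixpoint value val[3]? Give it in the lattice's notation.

[0,4]

Iteration log — 11 steps:
  step 1. node 0  ⊔preds=⊥  new=[-2,3]  stable
  step 2. node 1  ⊔preds=[-2,3]  new=[0,4]  old=⊥  +wl: 
  step 3. node 2  ⊔preds=[-1,2]  new=[-4,-2]  old=⊥  +wl: 
  step 4. node 3  ⊔preds=[2,3]  new=[0,4]  stable
  step 5. node 4  ⊔preds=[-2,4]  new=[-3,3]  old=[-1,2]  +wl: 2
  step 6. node 5  ⊔preds=[-2,3]  new=[-3,2]  old=[-1,1]  +wl: 4
  step 7. node 6  ⊔preds=⊥  new=[2,3]  stable
  step 8. node 7  ⊔preds=⊥  new=[-2,3]  stable
  step 9. node 2  ⊔preds=[-3,3]  new=[-4,-2]  stable
  step 10. node 4  ⊔preds=[-3,4]  new=[-4,3]  old=[-3,3]  +wl: 2
  step 11. node 2  ⊔preds=[-4,3]  new=[-4,-2]  stable

Least fixpoint reached:
  node 0: [-2,3]
  node 1: [0,4]
  node 2: [-4,-2]
  node 3: [0,4]
  node 4: [-4,3]
  node 5: [-3,2]
  node 6: [2,3]
  node 7: [-2,3]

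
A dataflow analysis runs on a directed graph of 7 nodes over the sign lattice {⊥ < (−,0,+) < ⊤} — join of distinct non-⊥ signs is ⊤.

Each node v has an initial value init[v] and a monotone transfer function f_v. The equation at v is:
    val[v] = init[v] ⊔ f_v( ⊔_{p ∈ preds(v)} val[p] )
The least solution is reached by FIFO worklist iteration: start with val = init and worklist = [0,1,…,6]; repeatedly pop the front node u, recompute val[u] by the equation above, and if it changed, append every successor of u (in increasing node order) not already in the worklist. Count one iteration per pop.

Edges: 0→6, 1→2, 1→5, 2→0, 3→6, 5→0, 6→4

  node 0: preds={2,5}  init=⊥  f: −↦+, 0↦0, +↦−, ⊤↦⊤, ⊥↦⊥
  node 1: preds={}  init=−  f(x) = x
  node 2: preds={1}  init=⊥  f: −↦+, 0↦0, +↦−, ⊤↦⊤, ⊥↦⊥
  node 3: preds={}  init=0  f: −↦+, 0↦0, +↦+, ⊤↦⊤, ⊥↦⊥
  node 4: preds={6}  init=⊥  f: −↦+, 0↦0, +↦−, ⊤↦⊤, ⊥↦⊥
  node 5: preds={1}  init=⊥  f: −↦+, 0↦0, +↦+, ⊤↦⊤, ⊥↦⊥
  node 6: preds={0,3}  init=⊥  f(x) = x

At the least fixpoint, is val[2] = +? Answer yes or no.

yes

Worklist (11 pops):
  #1 pop 0: in=⊥ → ⊥ (no change)
  #2 pop 1: in=⊥ → − (no change)
  #3 pop 2: in=− → + (was ⊥); enqueue [0]
  #4 pop 3: in=⊥ → 0 (no change)
  #5 pop 4: in=⊥ → ⊥ (no change)
  #6 pop 5: in=− → + (was ⊥); enqueue []
  #7 pop 6: in=0 → 0 (was ⊥); enqueue [4]
  #8 pop 0: in=+ → − (was ⊥); enqueue [6]
  #9 pop 4: in=0 → 0 (was ⊥); enqueue []
  #10 pop 6: in=⊤ → ⊤ (was 0); enqueue [4]
  #11 pop 4: in=⊤ → ⊤ (was 0); enqueue []

Fixpoint:
  val[0] = −
  val[1] = −
  val[2] = +
  val[3] = 0
  val[4] = ⊤
  val[5] = +
  val[6] = ⊤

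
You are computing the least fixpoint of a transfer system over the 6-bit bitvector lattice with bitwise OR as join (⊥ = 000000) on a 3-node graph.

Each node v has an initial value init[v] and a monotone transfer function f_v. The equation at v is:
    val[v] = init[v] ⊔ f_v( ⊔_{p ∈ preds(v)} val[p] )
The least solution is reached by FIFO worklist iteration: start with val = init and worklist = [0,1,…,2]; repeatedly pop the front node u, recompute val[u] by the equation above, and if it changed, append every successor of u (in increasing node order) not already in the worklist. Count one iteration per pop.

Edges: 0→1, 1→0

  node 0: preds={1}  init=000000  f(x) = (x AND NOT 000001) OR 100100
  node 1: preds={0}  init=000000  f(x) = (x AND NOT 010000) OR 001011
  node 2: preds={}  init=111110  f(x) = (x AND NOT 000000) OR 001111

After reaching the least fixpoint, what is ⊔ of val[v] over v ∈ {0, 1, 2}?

Iteration log — 5 steps:
  step 1. node 0  ⊔preds=000000  new=100100  old=000000  +wl: 
  step 2. node 1  ⊔preds=100100  new=101111  old=000000  +wl: 0
  step 3. node 2  ⊔preds=000000  new=111111  old=111110  +wl: 
  step 4. node 0  ⊔preds=101111  new=101110  old=100100  +wl: 1
  step 5. node 1  ⊔preds=101110  new=101111  stable

Least fixpoint reached:
  node 0: 101110
  node 1: 101111
  node 2: 111111

111111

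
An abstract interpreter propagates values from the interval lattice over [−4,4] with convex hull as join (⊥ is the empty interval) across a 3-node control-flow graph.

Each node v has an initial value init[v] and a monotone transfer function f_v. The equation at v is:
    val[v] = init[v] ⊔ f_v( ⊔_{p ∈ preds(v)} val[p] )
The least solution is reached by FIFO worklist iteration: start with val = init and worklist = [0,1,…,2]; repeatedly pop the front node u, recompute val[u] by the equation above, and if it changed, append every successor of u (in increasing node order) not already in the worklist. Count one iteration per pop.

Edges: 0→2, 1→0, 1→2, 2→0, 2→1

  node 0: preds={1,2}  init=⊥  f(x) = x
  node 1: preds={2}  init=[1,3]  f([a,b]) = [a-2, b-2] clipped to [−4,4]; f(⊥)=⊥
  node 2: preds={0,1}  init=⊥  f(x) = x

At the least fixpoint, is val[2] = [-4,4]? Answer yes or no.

Trace (17 dequeues):
  [1] u=0 | in [1,3] | out [1,3] | prev ⊥ | push {}
  [2] u=1 | in ⊥ | out [1,3] | ==
  [3] u=2 | in [1,3] | out [1,3] | prev ⊥ | push {0,1}
  [4] u=0 | in [1,3] | out [1,3] | ==
  [5] u=1 | in [1,3] | out [-1,3] | prev [1,3] | push {0,2}
  [6] u=0 | in [-1,3] | out [-1,3] | prev [1,3] | push {}
  [7] u=2 | in [-1,3] | out [-1,3] | prev [1,3] | push {0,1}
  [8] u=0 | in [-1,3] | out [-1,3] | ==
  [9] u=1 | in [-1,3] | out [-3,3] | prev [-1,3] | push {0,2}
  [10] u=0 | in [-3,3] | out [-3,3] | prev [-1,3] | push {}
  [11] u=2 | in [-3,3] | out [-3,3] | prev [-1,3] | push {0,1}
  [12] u=0 | in [-3,3] | out [-3,3] | ==
  [13] u=1 | in [-3,3] | out [-4,3] | prev [-3,3] | push {0,2}
  [14] u=0 | in [-4,3] | out [-4,3] | prev [-3,3] | push {}
  [15] u=2 | in [-4,3] | out [-4,3] | prev [-3,3] | push {0,1}
  [16] u=0 | in [-4,3] | out [-4,3] | ==
  [17] u=1 | in [-4,3] | out [-4,3] | ==

Converged values:
  [0] [-4,3]
  [1] [-4,3]
  [2] [-4,3]

no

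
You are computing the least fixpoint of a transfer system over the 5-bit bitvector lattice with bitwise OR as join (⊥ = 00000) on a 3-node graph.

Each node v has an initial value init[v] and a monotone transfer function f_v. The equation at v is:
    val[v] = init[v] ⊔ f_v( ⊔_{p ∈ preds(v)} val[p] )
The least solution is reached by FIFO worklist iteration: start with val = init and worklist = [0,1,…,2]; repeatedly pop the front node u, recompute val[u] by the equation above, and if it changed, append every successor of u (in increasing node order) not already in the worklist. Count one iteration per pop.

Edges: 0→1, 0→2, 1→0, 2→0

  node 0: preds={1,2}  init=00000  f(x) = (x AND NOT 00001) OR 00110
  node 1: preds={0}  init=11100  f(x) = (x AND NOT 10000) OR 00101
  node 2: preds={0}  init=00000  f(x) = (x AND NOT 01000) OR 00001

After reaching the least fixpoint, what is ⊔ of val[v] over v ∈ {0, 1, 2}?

Trace (4 dequeues):
  [1] u=0 | in 11100 | out 11110 | prev 00000 | push {}
  [2] u=1 | in 11110 | out 11111 | prev 11100 | push {0}
  [3] u=2 | in 11110 | out 10111 | prev 00000 | push {}
  [4] u=0 | in 11111 | out 11110 | ==

Converged values:
  [0] 11110
  [1] 11111
  [2] 10111

11111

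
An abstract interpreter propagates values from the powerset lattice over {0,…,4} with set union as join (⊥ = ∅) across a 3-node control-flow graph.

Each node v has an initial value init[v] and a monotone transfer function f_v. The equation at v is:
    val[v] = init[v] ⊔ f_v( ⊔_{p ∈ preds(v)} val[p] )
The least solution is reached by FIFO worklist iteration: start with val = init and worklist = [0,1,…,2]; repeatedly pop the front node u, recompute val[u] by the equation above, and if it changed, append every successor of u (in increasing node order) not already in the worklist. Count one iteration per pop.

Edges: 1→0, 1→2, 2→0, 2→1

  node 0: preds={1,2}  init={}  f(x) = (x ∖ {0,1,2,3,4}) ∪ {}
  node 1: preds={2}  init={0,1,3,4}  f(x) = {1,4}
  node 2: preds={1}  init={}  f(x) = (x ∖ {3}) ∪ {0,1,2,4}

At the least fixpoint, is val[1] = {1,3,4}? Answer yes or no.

no

Iteration log — 5 steps:
  step 1. node 0  ⊔preds={0,1,3,4}  new={}  stable
  step 2. node 1  ⊔preds={}  new={0,1,3,4}  stable
  step 3. node 2  ⊔preds={0,1,3,4}  new={0,1,2,4}  old={}  +wl: 0,1
  step 4. node 0  ⊔preds={0,1,2,3,4}  new={}  stable
  step 5. node 1  ⊔preds={0,1,2,4}  new={0,1,3,4}  stable

Least fixpoint reached:
  node 0: {}
  node 1: {0,1,3,4}
  node 2: {0,1,2,4}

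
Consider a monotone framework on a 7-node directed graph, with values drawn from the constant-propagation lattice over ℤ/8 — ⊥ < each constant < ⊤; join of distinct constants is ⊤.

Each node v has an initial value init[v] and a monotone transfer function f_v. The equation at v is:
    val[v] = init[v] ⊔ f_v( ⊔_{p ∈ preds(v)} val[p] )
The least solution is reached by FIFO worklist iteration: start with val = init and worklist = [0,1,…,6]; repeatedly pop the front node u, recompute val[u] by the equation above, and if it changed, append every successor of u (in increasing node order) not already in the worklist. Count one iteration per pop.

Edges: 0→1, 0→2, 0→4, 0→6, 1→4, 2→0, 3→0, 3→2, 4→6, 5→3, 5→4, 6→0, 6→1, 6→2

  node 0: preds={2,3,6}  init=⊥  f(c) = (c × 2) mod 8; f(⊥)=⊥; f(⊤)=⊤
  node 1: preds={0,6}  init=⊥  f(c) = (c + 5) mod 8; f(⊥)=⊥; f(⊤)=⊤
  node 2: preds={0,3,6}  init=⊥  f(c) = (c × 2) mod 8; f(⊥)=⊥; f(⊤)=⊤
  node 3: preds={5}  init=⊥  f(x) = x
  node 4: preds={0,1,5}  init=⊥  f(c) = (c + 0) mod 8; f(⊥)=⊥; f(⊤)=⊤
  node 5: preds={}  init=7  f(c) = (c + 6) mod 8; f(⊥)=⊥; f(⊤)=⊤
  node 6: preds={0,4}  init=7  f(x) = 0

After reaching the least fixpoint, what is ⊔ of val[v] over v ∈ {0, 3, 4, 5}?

⊤

Trace (12 dequeues):
  [1] u=0 | in 7 | out 6 | prev ⊥ | push {}
  [2] u=1 | in ⊤ | out ⊤ | prev ⊥ | push {}
  [3] u=2 | in ⊤ | out ⊤ | prev ⊥ | push {0}
  [4] u=3 | in 7 | out 7 | prev ⊥ | push {2}
  [5] u=4 | in ⊤ | out ⊤ | prev ⊥ | push {}
  [6] u=5 | in ⊥ | out 7 | ==
  [7] u=6 | in ⊤ | out ⊤ | prev 7 | push {1}
  [8] u=0 | in ⊤ | out ⊤ | prev 6 | push {4,6}
  [9] u=2 | in ⊤ | out ⊤ | ==
  [10] u=1 | in ⊤ | out ⊤ | ==
  [11] u=4 | in ⊤ | out ⊤ | ==
  [12] u=6 | in ⊤ | out ⊤ | ==

Converged values:
  [0] ⊤
  [1] ⊤
  [2] ⊤
  [3] 7
  [4] ⊤
  [5] 7
  [6] ⊤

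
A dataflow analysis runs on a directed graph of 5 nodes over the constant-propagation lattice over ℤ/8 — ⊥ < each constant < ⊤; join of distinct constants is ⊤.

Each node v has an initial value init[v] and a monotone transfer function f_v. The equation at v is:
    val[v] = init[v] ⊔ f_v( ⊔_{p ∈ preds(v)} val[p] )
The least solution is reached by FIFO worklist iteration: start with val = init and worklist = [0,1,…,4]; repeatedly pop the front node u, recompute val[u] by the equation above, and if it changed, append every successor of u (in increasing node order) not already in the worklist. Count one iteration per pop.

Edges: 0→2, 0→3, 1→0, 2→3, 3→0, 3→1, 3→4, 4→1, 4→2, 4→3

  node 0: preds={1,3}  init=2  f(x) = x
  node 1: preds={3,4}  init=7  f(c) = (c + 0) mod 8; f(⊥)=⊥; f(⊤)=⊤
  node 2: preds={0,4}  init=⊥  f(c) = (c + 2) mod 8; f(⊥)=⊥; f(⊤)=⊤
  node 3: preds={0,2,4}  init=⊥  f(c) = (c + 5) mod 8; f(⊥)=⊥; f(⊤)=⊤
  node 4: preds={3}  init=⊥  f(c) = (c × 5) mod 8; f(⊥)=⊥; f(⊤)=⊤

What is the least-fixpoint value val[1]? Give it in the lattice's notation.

Iteration log — 10 steps:
  step 1. node 0  ⊔preds=7  new=⊤  old=2  +wl: 
  step 2. node 1  ⊔preds=⊥  new=7  stable
  step 3. node 2  ⊔preds=⊤  new=⊤  old=⊥  +wl: 
  step 4. node 3  ⊔preds=⊤  new=⊤  old=⊥  +wl: 0,1
  step 5. node 4  ⊔preds=⊤  new=⊤  old=⊥  +wl: 2,3
  step 6. node 0  ⊔preds=⊤  new=⊤  stable
  step 7. node 1  ⊔preds=⊤  new=⊤  old=7  +wl: 0
  step 8. node 2  ⊔preds=⊤  new=⊤  stable
  step 9. node 3  ⊔preds=⊤  new=⊤  stable
  step 10. node 0  ⊔preds=⊤  new=⊤  stable

Least fixpoint reached:
  node 0: ⊤
  node 1: ⊤
  node 2: ⊤
  node 3: ⊤
  node 4: ⊤

⊤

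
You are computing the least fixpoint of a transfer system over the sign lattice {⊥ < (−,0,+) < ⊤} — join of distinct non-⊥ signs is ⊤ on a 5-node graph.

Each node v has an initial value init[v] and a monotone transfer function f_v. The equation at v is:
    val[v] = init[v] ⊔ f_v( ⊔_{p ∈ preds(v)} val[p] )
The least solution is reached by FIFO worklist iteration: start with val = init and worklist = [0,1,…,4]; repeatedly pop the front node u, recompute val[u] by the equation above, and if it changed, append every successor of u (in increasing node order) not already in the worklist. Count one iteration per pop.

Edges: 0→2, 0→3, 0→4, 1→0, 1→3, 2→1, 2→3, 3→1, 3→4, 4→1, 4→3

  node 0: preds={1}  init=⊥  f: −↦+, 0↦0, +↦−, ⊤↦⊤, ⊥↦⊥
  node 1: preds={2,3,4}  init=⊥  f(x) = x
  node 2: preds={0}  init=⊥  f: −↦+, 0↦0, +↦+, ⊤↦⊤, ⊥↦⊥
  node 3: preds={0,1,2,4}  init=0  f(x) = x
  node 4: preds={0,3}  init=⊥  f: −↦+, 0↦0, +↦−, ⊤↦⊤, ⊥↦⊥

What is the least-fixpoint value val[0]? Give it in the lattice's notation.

Trace (12 dequeues):
  [1] u=0 | in ⊥ | out ⊥ | ==
  [2] u=1 | in 0 | out 0 | prev ⊥ | push {0}
  [3] u=2 | in ⊥ | out ⊥ | ==
  [4] u=3 | in 0 | out 0 | ==
  [5] u=4 | in 0 | out 0 | prev ⊥ | push {1,3}
  [6] u=0 | in 0 | out 0 | prev ⊥ | push {2,4}
  [7] u=1 | in 0 | out 0 | ==
  [8] u=3 | in 0 | out 0 | ==
  [9] u=2 | in 0 | out 0 | prev ⊥ | push {1,3}
  [10] u=4 | in 0 | out 0 | ==
  [11] u=1 | in 0 | out 0 | ==
  [12] u=3 | in 0 | out 0 | ==

Converged values:
  [0] 0
  [1] 0
  [2] 0
  [3] 0
  [4] 0

0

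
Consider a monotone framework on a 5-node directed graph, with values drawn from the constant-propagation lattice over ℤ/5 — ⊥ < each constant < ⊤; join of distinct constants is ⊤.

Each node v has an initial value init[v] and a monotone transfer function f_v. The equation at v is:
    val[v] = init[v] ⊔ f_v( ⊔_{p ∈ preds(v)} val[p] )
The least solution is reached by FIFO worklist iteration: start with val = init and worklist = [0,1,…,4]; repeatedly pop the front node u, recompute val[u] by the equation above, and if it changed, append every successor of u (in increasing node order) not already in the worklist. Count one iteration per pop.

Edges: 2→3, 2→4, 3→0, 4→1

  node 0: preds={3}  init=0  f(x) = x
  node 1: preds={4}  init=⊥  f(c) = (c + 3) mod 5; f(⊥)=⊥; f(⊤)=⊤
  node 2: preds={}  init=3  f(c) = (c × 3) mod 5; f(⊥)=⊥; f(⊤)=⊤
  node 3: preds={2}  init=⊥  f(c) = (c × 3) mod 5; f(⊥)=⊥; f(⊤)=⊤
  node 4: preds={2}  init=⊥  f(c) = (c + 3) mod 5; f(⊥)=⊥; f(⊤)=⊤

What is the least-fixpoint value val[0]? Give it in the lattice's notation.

⊤

Trace (7 dequeues):
  [1] u=0 | in ⊥ | out 0 | ==
  [2] u=1 | in ⊥ | out ⊥ | ==
  [3] u=2 | in ⊥ | out 3 | ==
  [4] u=3 | in 3 | out 4 | prev ⊥ | push {0}
  [5] u=4 | in 3 | out 1 | prev ⊥ | push {1}
  [6] u=0 | in 4 | out ⊤ | prev 0 | push {}
  [7] u=1 | in 1 | out 4 | prev ⊥ | push {}

Converged values:
  [0] ⊤
  [1] 4
  [2] 3
  [3] 4
  [4] 1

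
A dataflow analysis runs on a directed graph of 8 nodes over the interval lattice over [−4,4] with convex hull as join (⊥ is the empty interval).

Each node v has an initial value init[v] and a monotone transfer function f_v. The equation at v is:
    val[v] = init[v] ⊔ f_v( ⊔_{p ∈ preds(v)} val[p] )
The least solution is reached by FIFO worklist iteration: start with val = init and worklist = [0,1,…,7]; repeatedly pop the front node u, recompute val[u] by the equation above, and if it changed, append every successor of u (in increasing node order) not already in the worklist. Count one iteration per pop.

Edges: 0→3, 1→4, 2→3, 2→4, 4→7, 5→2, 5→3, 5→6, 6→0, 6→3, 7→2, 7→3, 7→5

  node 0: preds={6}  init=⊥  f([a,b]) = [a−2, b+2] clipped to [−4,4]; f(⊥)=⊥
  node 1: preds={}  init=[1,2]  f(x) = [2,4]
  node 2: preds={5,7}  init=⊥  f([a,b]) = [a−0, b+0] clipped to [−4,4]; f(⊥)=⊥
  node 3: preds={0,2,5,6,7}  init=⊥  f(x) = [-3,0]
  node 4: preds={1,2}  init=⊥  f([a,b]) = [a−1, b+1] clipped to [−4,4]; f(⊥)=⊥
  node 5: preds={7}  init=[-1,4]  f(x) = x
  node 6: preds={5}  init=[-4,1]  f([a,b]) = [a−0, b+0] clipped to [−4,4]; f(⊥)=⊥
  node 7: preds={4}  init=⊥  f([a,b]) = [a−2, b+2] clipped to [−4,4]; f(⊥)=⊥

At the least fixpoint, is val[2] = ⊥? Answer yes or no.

no

Trace (17 dequeues):
  [1] u=0 | in [-4,1] | out [-4,3] | prev ⊥ | push {}
  [2] u=1 | in ⊥ | out [1,4] | prev [1,2] | push {}
  [3] u=2 | in [-1,4] | out [-1,4] | prev ⊥ | push {}
  [4] u=3 | in [-4,4] | out [-3,0] | prev ⊥ | push {}
  [5] u=4 | in [-1,4] | out [-2,4] | prev ⊥ | push {}
  [6] u=5 | in ⊥ | out [-1,4] | ==
  [7] u=6 | in [-1,4] | out [-4,4] | prev [-4,1] | push {0,3}
  [8] u=7 | in [-2,4] | out [-4,4] | prev ⊥ | push {2,5}
  [9] u=0 | in [-4,4] | out [-4,4] | prev [-4,3] | push {}
  [10] u=3 | in [-4,4] | out [-3,0] | ==
  [11] u=2 | in [-4,4] | out [-4,4] | prev [-1,4] | push {3,4}
  [12] u=5 | in [-4,4] | out [-4,4] | prev [-1,4] | push {2,6}
  [13] u=3 | in [-4,4] | out [-3,0] | ==
  [14] u=4 | in [-4,4] | out [-4,4] | prev [-2,4] | push {7}
  [15] u=2 | in [-4,4] | out [-4,4] | ==
  [16] u=6 | in [-4,4] | out [-4,4] | ==
  [17] u=7 | in [-4,4] | out [-4,4] | ==

Converged values:
  [0] [-4,4]
  [1] [1,4]
  [2] [-4,4]
  [3] [-3,0]
  [4] [-4,4]
  [5] [-4,4]
  [6] [-4,4]
  [7] [-4,4]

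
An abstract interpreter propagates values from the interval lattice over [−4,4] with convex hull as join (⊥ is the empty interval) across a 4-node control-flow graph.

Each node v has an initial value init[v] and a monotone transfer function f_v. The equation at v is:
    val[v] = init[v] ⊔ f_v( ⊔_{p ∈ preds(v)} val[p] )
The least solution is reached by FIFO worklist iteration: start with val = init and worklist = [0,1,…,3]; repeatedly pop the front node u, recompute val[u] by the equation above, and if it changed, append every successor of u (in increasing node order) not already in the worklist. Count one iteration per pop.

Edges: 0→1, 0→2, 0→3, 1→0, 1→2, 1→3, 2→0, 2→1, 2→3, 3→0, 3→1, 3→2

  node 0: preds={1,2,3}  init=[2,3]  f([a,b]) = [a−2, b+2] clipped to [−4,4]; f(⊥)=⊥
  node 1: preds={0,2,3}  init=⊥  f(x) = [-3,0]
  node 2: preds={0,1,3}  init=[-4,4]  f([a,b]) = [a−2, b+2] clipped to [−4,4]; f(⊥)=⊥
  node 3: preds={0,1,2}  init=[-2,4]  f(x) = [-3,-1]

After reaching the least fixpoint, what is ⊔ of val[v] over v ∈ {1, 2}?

[-4,4]

Iteration log — 7 steps:
  step 1. node 0  ⊔preds=[-4,4]  new=[-4,4]  old=[2,3]  +wl: 
  step 2. node 1  ⊔preds=[-4,4]  new=[-3,0]  old=⊥  +wl: 0
  step 3. node 2  ⊔preds=[-4,4]  new=[-4,4]  stable
  step 4. node 3  ⊔preds=[-4,4]  new=[-3,4]  old=[-2,4]  +wl: 1,2
  step 5. node 0  ⊔preds=[-4,4]  new=[-4,4]  stable
  step 6. node 1  ⊔preds=[-4,4]  new=[-3,0]  stable
  step 7. node 2  ⊔preds=[-4,4]  new=[-4,4]  stable

Least fixpoint reached:
  node 0: [-4,4]
  node 1: [-3,0]
  node 2: [-4,4]
  node 3: [-3,4]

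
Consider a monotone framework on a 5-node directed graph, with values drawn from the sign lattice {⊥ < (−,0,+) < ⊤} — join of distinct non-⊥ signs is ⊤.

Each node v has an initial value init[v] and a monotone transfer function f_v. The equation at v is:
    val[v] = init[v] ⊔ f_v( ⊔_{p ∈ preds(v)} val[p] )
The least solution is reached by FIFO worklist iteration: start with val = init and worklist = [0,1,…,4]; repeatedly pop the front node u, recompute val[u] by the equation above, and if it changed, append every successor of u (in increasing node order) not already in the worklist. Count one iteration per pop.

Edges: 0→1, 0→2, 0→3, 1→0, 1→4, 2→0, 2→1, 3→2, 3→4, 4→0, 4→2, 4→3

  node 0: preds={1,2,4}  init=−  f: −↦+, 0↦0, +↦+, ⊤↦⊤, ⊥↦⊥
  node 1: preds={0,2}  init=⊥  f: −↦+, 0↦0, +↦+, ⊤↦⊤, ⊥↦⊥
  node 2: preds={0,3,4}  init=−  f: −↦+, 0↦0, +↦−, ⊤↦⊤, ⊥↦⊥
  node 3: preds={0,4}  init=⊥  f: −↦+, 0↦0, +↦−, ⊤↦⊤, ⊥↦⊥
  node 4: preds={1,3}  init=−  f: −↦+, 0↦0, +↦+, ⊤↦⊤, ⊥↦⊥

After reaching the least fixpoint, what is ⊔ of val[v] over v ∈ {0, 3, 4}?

⊤

Iteration log — 9 steps:
  step 1. node 0  ⊔preds=−  new=⊤  old=−  +wl: 
  step 2. node 1  ⊔preds=⊤  new=⊤  old=⊥  +wl: 0
  step 3. node 2  ⊔preds=⊤  new=⊤  old=−  +wl: 1
  step 4. node 3  ⊔preds=⊤  new=⊤  old=⊥  +wl: 2
  step 5. node 4  ⊔preds=⊤  new=⊤  old=−  +wl: 3
  step 6. node 0  ⊔preds=⊤  new=⊤  stable
  step 7. node 1  ⊔preds=⊤  new=⊤  stable
  step 8. node 2  ⊔preds=⊤  new=⊤  stable
  step 9. node 3  ⊔preds=⊤  new=⊤  stable

Least fixpoint reached:
  node 0: ⊤
  node 1: ⊤
  node 2: ⊤
  node 3: ⊤
  node 4: ⊤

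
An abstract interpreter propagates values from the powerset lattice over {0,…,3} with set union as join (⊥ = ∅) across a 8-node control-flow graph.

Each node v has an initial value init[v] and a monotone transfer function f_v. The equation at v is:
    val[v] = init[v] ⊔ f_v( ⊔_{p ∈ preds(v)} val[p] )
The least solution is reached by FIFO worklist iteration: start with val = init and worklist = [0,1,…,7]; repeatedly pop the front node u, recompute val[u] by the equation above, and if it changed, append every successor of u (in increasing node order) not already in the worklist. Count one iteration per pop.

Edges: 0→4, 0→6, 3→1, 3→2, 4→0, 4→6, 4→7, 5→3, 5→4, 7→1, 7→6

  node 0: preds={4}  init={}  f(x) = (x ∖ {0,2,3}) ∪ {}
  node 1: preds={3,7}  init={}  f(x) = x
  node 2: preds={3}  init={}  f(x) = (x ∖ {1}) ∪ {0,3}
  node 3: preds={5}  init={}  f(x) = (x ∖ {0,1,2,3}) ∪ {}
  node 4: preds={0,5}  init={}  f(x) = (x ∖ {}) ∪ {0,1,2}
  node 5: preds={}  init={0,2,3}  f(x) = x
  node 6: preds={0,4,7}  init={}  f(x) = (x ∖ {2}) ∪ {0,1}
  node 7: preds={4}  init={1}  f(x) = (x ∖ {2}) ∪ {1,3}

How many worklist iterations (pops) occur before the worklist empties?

Trace (12 dequeues):
  [1] u=0 | in {} | out {} | ==
  [2] u=1 | in {1} | out {1} | prev {} | push {}
  [3] u=2 | in {} | out {0,3} | prev {} | push {}
  [4] u=3 | in {0,2,3} | out {} | ==
  [5] u=4 | in {0,2,3} | out {0,1,2,3} | prev {} | push {0}
  [6] u=5 | in {} | out {0,2,3} | ==
  [7] u=6 | in {0,1,2,3} | out {0,1,3} | prev {} | push {}
  [8] u=7 | in {0,1,2,3} | out {0,1,3} | prev {1} | push {1,6}
  [9] u=0 | in {0,1,2,3} | out {1} | prev {} | push {4}
  [10] u=1 | in {0,1,3} | out {0,1,3} | prev {1} | push {}
  [11] u=6 | in {0,1,2,3} | out {0,1,3} | ==
  [12] u=4 | in {0,1,2,3} | out {0,1,2,3} | ==

Converged values:
  [0] {1}
  [1] {0,1,3}
  [2] {0,3}
  [3] {}
  [4] {0,1,2,3}
  [5] {0,2,3}
  [6] {0,1,3}
  [7] {0,1,3}

12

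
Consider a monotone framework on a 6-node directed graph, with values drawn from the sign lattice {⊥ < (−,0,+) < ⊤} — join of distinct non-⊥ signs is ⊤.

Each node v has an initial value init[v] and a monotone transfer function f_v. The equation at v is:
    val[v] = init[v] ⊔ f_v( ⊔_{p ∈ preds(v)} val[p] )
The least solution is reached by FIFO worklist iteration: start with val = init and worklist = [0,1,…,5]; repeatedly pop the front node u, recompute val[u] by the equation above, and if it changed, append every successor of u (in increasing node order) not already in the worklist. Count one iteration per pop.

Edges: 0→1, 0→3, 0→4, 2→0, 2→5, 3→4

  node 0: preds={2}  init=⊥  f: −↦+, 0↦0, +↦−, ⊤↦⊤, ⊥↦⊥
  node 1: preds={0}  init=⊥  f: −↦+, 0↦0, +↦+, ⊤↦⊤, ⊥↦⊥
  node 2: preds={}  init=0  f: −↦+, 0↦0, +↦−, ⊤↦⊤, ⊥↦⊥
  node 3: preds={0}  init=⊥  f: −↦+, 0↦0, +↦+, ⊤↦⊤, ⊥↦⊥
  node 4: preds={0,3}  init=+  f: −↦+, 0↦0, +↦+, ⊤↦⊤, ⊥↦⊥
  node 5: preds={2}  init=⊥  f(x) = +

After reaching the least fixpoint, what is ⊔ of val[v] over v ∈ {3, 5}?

⊤

Trace (6 dequeues):
  [1] u=0 | in 0 | out 0 | prev ⊥ | push {}
  [2] u=1 | in 0 | out 0 | prev ⊥ | push {}
  [3] u=2 | in ⊥ | out 0 | ==
  [4] u=3 | in 0 | out 0 | prev ⊥ | push {}
  [5] u=4 | in 0 | out ⊤ | prev + | push {}
  [6] u=5 | in 0 | out + | prev ⊥ | push {}

Converged values:
  [0] 0
  [1] 0
  [2] 0
  [3] 0
  [4] ⊤
  [5] +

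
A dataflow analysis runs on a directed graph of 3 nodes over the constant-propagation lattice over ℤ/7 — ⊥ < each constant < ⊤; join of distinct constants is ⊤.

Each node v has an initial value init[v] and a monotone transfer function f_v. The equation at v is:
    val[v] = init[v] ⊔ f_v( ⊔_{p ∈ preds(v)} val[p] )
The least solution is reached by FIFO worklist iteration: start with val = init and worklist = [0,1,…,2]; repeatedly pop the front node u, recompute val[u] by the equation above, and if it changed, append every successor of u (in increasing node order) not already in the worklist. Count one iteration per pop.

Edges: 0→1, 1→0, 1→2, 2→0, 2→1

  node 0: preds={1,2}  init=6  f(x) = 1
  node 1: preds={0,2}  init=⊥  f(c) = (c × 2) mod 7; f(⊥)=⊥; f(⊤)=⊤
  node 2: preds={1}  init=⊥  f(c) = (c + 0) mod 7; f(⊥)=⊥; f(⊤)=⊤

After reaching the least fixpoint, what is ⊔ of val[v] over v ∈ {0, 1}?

Iteration log — 5 steps:
  step 1. node 0  ⊔preds=⊥  new=⊤  old=6  +wl: 
  step 2. node 1  ⊔preds=⊤  new=⊤  old=⊥  +wl: 0
  step 3. node 2  ⊔preds=⊤  new=⊤  old=⊥  +wl: 1
  step 4. node 0  ⊔preds=⊤  new=⊤  stable
  step 5. node 1  ⊔preds=⊤  new=⊤  stable

Least fixpoint reached:
  node 0: ⊤
  node 1: ⊤
  node 2: ⊤

⊤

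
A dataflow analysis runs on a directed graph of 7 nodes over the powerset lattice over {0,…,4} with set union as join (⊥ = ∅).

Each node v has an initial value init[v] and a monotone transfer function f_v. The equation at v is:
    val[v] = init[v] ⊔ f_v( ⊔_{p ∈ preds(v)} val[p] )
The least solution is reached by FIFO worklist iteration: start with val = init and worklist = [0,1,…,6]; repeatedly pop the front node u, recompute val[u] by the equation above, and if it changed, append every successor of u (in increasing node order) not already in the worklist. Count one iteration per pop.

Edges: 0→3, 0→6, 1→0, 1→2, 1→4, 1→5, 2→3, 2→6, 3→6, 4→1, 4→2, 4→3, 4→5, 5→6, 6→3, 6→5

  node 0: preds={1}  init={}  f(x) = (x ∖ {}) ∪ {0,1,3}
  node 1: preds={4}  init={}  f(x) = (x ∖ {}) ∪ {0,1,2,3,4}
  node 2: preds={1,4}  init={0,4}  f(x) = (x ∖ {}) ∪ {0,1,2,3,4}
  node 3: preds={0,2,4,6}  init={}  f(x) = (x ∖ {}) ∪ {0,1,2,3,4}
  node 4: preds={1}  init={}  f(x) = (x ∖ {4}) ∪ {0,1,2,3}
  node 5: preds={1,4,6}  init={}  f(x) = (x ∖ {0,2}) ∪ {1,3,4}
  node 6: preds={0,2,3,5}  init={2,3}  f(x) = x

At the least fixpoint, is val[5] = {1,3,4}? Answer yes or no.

Worklist (13 pops):
  #1 pop 0: in={} → {0,1,3} (was {}); enqueue []
  #2 pop 1: in={} → {0,1,2,3,4} (was {}); enqueue [0]
  #3 pop 2: in={0,1,2,3,4} → {0,1,2,3,4} (was {0,4}); enqueue []
  #4 pop 3: in={0,1,2,3,4} → {0,1,2,3,4} (was {}); enqueue []
  #5 pop 4: in={0,1,2,3,4} → {0,1,2,3} (was {}); enqueue [1,2,3]
  #6 pop 5: in={0,1,2,3,4} → {1,3,4} (was {}); enqueue []
  #7 pop 6: in={0,1,2,3,4} → {0,1,2,3,4} (was {2,3}); enqueue [5]
  #8 pop 0: in={0,1,2,3,4} → {0,1,2,3,4} (was {0,1,3}); enqueue [6]
  #9 pop 1: in={0,1,2,3} → {0,1,2,3,4} (no change)
  #10 pop 2: in={0,1,2,3,4} → {0,1,2,3,4} (no change)
  #11 pop 3: in={0,1,2,3,4} → {0,1,2,3,4} (no change)
  #12 pop 5: in={0,1,2,3,4} → {1,3,4} (no change)
  #13 pop 6: in={0,1,2,3,4} → {0,1,2,3,4} (no change)

Fixpoint:
  val[0] = {0,1,2,3,4}
  val[1] = {0,1,2,3,4}
  val[2] = {0,1,2,3,4}
  val[3] = {0,1,2,3,4}
  val[4] = {0,1,2,3}
  val[5] = {1,3,4}
  val[6] = {0,1,2,3,4}

yes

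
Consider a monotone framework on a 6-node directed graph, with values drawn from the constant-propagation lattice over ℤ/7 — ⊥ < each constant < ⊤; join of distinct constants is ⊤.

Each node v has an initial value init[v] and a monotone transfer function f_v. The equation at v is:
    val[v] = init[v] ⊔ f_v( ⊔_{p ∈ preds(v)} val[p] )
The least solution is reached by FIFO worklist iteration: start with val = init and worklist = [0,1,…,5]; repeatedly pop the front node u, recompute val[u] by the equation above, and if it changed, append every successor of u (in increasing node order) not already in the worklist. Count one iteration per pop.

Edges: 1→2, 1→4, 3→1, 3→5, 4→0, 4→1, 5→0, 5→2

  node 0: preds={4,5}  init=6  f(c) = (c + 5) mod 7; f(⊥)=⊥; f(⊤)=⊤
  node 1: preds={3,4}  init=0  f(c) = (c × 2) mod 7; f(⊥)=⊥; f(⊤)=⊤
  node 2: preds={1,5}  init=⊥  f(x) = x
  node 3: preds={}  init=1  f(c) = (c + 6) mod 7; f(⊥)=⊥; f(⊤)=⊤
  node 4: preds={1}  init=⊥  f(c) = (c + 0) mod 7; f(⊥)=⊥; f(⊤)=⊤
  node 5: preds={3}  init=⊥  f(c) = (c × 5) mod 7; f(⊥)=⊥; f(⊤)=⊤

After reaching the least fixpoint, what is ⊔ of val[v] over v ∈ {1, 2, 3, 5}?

Trace (9 dequeues):
  [1] u=0 | in ⊥ | out 6 | ==
  [2] u=1 | in 1 | out ⊤ | prev 0 | push {}
  [3] u=2 | in ⊤ | out ⊤ | prev ⊥ | push {}
  [4] u=3 | in ⊥ | out 1 | ==
  [5] u=4 | in ⊤ | out ⊤ | prev ⊥ | push {0,1}
  [6] u=5 | in 1 | out 5 | prev ⊥ | push {2}
  [7] u=0 | in ⊤ | out ⊤ | prev 6 | push {}
  [8] u=1 | in ⊤ | out ⊤ | ==
  [9] u=2 | in ⊤ | out ⊤ | ==

Converged values:
  [0] ⊤
  [1] ⊤
  [2] ⊤
  [3] 1
  [4] ⊤
  [5] 5

⊤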